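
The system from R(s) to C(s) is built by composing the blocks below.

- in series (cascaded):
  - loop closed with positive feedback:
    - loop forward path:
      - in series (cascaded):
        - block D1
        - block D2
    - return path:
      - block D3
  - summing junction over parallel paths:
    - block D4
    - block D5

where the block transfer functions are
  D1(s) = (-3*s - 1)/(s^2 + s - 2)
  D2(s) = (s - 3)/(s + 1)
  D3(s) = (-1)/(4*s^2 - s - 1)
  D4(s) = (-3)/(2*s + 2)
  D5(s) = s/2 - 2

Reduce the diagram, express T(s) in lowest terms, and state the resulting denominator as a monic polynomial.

Reducing step by step:

1. series reduction of D1, D2: (-3*s^2 + 8*s + 3)/(s^3 + 2*s^2 - s - 2)
2. reduce the feedback loop with forward (D1*D2) and return D3: (-12*s^4 + 35*s^3 + 7*s^2 - 11*s - 3)/(4*s^5 + 7*s^4 - 7*s^3 - 12*s^2 + 11*s + 5)
3. sum the parallel branches D4, D5: (s^2 - 3*s - 7)/(2*s + 2)
4. reduce the series chain [(D1*D2)/(1-(D1*D2)*D3)], (D4+D5): (-12*s^6 + 71*s^5 - 14*s^4 - 277*s^3 - 19*s^2 + 86*s + 21)/(8*s^6 + 22*s^5 - 38*s^3 - 2*s^2 + 32*s + 10)
No further cancellation is possible in the step-4 result, so that is T(s). Its denominator becomes monic after dividing by the leading coefficient 8.

Answer: s^6 + 11*s^5/4 - 19*s^3/4 - s^2/4 + 4*s + 5/4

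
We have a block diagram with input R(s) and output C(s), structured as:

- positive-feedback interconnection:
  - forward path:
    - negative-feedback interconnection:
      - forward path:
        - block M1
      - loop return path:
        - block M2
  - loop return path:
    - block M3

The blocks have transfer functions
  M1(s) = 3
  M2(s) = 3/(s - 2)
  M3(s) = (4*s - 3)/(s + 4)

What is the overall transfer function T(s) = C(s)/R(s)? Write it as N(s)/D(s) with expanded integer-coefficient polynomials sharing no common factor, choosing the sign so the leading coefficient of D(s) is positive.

Step 1. reduce the feedback loop with forward M1 and return M2, giving (3*s - 6)/(s + 7)
Step 2. collapse the loop ([M1/(1+M1*M2)] forward, M3 return), giving the overall T(s)

Final answer: (-3*s^2 - 6*s + 24)/(11*s^2 - 44*s - 10)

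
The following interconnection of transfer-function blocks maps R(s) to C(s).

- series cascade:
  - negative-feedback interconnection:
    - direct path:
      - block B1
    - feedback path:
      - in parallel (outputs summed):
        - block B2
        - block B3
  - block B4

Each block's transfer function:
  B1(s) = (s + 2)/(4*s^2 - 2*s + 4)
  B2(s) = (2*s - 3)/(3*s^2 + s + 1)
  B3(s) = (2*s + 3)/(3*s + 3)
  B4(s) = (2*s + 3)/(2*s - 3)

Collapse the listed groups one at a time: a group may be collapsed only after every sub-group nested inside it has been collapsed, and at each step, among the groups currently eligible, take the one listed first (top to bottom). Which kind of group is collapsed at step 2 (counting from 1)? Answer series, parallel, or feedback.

[1] add B2, B3 (parallel)
[2] feedback reduction of B1, (B2+B3)
[3] cascade [B1/(1+B1*(B2+B3))], B4
Step 2 collapses a feedback group.

Therefore the answer is feedback.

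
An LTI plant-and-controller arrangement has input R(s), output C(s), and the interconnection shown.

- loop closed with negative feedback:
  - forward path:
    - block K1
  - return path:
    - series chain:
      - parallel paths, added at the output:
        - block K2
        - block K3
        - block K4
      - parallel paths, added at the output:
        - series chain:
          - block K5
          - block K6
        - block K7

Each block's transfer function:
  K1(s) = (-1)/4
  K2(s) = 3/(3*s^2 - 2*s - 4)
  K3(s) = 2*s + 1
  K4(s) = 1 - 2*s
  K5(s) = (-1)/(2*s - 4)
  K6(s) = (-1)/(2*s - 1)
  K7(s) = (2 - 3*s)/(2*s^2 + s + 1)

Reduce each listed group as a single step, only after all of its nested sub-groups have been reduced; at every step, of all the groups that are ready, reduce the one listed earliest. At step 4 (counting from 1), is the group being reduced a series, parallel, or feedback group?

Step 1: reduce the parallel group K2, K3, K4
Step 2: series reduction of K5, K6
Step 3: sum the parallel branches (K5*K6), K7
Step 4: multiply (K2+K3+K4), ((K5*K6)+K7) (series)
Step 5: reduce the feedback loop with forward K1 and return ((K2+K3+K4)*((K5*K6)+K7))
Step 4: series.

Final answer: series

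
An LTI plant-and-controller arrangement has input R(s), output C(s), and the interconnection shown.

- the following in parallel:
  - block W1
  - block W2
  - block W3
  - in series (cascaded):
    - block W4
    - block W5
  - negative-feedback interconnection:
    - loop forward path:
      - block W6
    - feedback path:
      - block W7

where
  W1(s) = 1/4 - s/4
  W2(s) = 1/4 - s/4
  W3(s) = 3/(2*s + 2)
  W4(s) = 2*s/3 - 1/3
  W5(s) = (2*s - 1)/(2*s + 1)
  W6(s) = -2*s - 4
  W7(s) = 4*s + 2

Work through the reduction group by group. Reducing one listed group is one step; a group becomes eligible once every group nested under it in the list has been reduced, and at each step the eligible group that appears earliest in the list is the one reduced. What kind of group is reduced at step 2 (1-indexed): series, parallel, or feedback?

[1] reduce the series chain W4, W5
[2] close the feedback loop around W6, W7
[3] sum the parallel branches W1, W2, W3, (W4*W5), [W6/(1+W6*W7)]
Step 2 collapses a feedback group.

Hence the answer: feedback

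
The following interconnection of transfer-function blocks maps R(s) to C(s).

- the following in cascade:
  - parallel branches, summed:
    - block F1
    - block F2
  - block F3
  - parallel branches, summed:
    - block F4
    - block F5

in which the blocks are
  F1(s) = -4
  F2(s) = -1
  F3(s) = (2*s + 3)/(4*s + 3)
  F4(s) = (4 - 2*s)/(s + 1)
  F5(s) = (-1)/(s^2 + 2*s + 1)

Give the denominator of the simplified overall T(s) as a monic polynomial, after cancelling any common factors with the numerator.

1. add F1, F2 (parallel) -> -5
2. parallel reduction of F4, F5 -> (-2*s^2 + 2*s + 3)/(s^2 + 2*s + 1)
3. combine (F1+F2), F3, (F4+F5) in series -> (20*s^3 + 10*s^2 - 60*s - 45)/(4*s^3 + 11*s^2 + 10*s + 3)
T(s) is the step-3 result (common factors already cancelled). Leading coefficient of the denominator: 4. Divide through by 4 for the monic polynomial.

Therefore the answer is s^3 + 11*s^2/4 + 5*s/2 + 3/4.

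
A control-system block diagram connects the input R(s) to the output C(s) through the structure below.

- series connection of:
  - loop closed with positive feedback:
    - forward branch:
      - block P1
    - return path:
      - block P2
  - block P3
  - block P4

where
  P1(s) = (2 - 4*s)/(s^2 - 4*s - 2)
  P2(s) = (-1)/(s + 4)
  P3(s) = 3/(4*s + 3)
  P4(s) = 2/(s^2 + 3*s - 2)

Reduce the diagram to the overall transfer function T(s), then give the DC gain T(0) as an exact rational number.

Reducing step by step:

[1] feedback reduction of P1, P2: (-4*s^2 - 14*s + 8)/(s^3 - 22*s - 6)
[2] reduce the series chain [P1/(1-P1*P2)], P3, P4: (-24*s^2 - 84*s + 48)/(4*s^6 + 15*s^5 - 87*s^4 - 360*s^3 - 112*s^2 + 126*s + 36)
The step-2 result is T(s). Setting s = 0: T(0) = 48/36 = 4/3.

Answer: 4/3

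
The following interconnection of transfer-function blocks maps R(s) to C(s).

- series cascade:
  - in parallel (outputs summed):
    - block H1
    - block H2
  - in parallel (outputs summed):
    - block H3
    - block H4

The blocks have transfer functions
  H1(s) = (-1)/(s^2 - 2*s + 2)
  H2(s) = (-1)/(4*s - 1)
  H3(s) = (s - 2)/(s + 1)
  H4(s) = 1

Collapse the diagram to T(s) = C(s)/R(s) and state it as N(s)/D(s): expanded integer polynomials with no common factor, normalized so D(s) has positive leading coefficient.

First reduce the diagram to T(s).

Step 1. sum the parallel branches H1, H2; result (-s^2 - 2*s - 1)/(4*s^3 - 9*s^2 + 10*s - 2)
Step 2. combine H3, H4 in parallel; result (2*s - 1)/(s + 1)
Step 3. reduce the series chain (H1+H2), (H3+H4); the result is T(s) itself (integer coefficients, no common factor, positive leading denominator coefficient)

Answer: (-2*s^2 - s + 1)/(4*s^3 - 9*s^2 + 10*s - 2)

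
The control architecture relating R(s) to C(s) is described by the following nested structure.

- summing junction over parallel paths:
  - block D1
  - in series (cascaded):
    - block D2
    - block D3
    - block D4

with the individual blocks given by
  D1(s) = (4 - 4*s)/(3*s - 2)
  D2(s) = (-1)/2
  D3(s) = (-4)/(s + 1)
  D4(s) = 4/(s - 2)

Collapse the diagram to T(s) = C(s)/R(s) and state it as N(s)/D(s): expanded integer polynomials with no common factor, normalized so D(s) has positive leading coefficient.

Step 1. series reduction of D2, D3, D4 gives 8/(s^2 - s - 2)
Step 2. reduce the parallel group D1, (D2*D3*D4): this yields T(s), and no further normalization is needed

Answer: (-4*s^3 + 8*s^2 + 28*s - 24)/(3*s^3 - 5*s^2 - 4*s + 4)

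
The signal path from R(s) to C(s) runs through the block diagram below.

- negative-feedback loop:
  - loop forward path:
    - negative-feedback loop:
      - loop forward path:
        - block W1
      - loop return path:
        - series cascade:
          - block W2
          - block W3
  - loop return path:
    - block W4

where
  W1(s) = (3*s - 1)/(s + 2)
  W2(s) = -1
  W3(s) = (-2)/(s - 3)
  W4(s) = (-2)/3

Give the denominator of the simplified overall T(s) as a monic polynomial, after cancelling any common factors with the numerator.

First reduce the diagram to T(s).

(1) reduce the series chain W2, W3: 2/(s - 3)
(2) reduce the feedback loop with forward W1 and return (W2*W3): (3*s^2 - 10*s + 3)/(s^2 + 5*s - 8)
(3) reduce the feedback loop with forward [W1/(1+W1*(W2*W3))] and return W4: (-9*s^2 + 30*s - 9)/(3*s^2 - 35*s + 30)
That last expression is T(s), already simplified. Scaling its denominator by 1/3 (the reciprocal of the leading coefficient) yields the monic denominator.

Answer: s^2 - 35*s/3 + 10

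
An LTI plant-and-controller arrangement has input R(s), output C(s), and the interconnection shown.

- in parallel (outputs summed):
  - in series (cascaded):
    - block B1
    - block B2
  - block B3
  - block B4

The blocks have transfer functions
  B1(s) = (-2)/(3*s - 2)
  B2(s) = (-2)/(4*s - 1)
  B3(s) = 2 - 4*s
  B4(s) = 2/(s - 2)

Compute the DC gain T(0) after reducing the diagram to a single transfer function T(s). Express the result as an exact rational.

First reduce the diagram to T(s).

Step 1: reduce the series chain B1, B2; result 4/(12*s^2 - 11*s + 2)
Step 2: combine (B1*B2), B3, B4 in parallel; result (-48*s^4 + 164*s^3 - 142*s^2 + 46*s - 12)/(12*s^3 - 35*s^2 + 24*s - 4)
Evaluating the step-2 result (the overall T(s)) at s = 0 gives T(0) = -12/(-4) = 3.

Answer: 3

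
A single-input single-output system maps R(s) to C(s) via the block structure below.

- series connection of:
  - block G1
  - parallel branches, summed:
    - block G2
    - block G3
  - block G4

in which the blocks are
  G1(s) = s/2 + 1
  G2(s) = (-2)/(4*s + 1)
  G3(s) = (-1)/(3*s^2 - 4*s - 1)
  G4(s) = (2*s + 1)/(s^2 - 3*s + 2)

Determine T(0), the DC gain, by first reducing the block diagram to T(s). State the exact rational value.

Step 1. combine G2, G3 in parallel -> (-6*s^2 + 4*s + 1)/(12*s^3 - 13*s^2 - 8*s - 1)
Step 2. cascade G1, (G2+G3), G4 -> (-12*s^4 - 22*s^3 + 10*s^2 + 13*s + 2)/(24*s^5 - 98*s^4 + 110*s^3 - 6*s^2 - 26*s - 4)
Evaluating the step-2 result (the overall T(s)) at s = 0 gives T(0) = 2/(-4) = -1/2.

Therefore the answer is -1/2.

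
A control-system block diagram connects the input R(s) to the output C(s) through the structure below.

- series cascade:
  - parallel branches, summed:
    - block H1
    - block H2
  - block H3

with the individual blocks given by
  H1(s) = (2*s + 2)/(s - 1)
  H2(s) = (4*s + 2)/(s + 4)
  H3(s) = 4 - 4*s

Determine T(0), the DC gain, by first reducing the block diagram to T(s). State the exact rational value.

First reduce the diagram to T(s).

Step 1. add H1, H2 (parallel) -> (6*s^2 + 8*s + 6)/(s^2 + 3*s - 4)
Step 2. combine (H1+H2), H3 in series -> (-24*s^2 - 32*s - 24)/(s + 4)
The step-2 result is T(s). Setting s = 0: T(0) = -24/4 = -6.

Answer: -6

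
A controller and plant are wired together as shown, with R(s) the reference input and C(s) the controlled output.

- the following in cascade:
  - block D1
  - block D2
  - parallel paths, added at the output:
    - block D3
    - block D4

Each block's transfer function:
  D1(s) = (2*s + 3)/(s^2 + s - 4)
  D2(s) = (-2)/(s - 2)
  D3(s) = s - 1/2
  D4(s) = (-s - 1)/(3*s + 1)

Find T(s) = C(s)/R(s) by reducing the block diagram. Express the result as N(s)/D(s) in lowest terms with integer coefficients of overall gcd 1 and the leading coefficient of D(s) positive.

[1] combine D3, D4 in parallel = (6*s^2 - 3*s - 3)/(6*s + 2)
[2] series reduction of D1, D2, (D3+D4), giving the overall T(s)

Hence the answer: (-12*s^3 - 12*s^2 + 15*s + 9)/(3*s^4 - 2*s^3 - 19*s^2 + 18*s + 8)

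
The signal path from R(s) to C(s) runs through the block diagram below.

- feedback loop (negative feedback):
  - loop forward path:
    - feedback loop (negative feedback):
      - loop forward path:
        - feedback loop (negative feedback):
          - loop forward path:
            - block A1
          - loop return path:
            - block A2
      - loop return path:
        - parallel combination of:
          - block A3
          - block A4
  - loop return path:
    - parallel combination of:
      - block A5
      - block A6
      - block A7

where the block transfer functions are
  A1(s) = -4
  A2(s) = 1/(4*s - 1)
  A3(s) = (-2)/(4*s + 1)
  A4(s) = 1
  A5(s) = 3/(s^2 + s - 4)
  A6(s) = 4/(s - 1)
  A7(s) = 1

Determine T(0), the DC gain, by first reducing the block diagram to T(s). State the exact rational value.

The answer is -1/6.

Reasoning:
(1) reduce the feedback loop with forward A1 and return A2 gives (4 - 16*s)/(4*s - 5)
(2) reduce the parallel group A3, A4 gives (4*s - 1)/(4*s + 1)
(3) close the feedback loop around [A1/(1+A1*A2)], (A3+A4) gives (64*s^2 - 4)/(48*s^2 - 16*s + 9)
(4) parallel reduction of A5, A6, A7 gives (s^3 + 4*s^2 + 2*s - 15)/(s^3 - 5*s + 4)
(5) close the feedback loop around [[A1/(1+A1*A2)]/(1+[A1/(1+A1*A2)]*(A3+A4))], (A5+A6+A7) gives (64*s^5 - 324*s^3 + 256*s^2 + 20*s - 16)/(112*s^5 + 240*s^4 - 107*s^3 - 704*s^2 - 117*s + 96)
That last expression is T(s); at s = 0 only the constant terms survive, so T(0) = -16/96 = -1/6.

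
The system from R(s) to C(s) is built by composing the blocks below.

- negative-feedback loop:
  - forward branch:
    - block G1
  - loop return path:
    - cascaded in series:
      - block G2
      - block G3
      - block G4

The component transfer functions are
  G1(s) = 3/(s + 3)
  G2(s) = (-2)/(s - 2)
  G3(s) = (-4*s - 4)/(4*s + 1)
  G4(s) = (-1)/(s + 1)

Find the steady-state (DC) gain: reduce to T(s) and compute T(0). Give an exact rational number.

Step 1: multiply G2, G3, G4 (series), giving (-8)/(4*s^2 - 7*s - 2)
Step 2: feedback reduction of G1, (G2*G3*G4), giving (12*s^2 - 21*s - 6)/(4*s^3 + 5*s^2 - 23*s - 30)
DC gain: substitute s = 0 into T(s) from step 2: T(0) = -6/(-30) = 1/5.

Hence the answer: 1/5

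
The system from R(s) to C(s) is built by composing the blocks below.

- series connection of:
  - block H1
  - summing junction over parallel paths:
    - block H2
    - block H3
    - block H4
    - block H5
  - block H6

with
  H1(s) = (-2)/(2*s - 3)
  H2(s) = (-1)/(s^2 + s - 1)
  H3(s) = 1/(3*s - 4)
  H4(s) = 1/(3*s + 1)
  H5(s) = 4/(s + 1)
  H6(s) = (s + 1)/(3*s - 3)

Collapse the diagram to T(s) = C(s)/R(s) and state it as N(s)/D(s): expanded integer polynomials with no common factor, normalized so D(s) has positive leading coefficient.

The answer is (-84*s^4 + 188*s^2 - 54*s - 46)/(54*s^6 - 135*s^5 - 51*s^4 + 360*s^3 - 249*s^2 - 15*s + 36).

Reasoning:
Step 1. add H2, H3, H4, H5 (parallel) -> (42*s^4 - 94*s^2 + 27*s + 23)/(9*s^5 + 9*s^4 - 22*s^3 - 17*s^2 + 9*s + 4)
Step 2. multiply H1, (H2+H3+H4+H5), H6 (series): this yields T(s), and no further normalization is needed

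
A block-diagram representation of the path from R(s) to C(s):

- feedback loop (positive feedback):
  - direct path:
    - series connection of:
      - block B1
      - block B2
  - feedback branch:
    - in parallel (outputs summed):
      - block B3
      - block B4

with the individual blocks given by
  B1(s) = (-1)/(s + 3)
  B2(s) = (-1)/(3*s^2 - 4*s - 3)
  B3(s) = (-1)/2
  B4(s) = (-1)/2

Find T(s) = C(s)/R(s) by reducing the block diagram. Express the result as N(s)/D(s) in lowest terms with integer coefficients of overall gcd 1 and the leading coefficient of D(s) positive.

Reducing step by step:

Step 1 - multiply B1, B2 (series) -> 1/(3*s^3 + 5*s^2 - 15*s - 9)
Step 2 - parallel reduction of B3, B4 -> -1
Step 3 - feedback reduction of (B1*B2), (B3+B4), giving the overall T(s)

Answer: 1/(3*s^3 + 5*s^2 - 15*s - 8)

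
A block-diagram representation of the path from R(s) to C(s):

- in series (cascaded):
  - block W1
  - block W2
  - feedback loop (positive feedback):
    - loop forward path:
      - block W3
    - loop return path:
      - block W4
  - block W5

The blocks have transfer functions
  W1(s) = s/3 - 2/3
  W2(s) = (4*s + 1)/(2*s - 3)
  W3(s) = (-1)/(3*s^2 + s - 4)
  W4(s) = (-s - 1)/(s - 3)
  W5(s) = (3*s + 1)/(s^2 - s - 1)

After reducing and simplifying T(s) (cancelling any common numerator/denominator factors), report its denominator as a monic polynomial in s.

Reducing step by step:

Step 1. collapse the loop (W3 forward, W4 return) = (3 - s)/(3*s^3 - 8*s^2 - 8*s + 11)
Step 2. reduce the series chain W1, W2, [W3/(1-W3*W4)], W5 = (-12*s^4 + 53*s^3 - 38*s^2 - 37*s - 6)/(18*s^6 - 93*s^5 + 81*s^4 + 189*s^3 - 261*s^2 - 39*s + 99)
The result of step 2 is T(s) in lowest terms. Its denominator has leading coefficient 18; dividing the denominator through by 18 makes it monic.

Answer: s^6 - 31*s^5/6 + 9*s^4/2 + 21*s^3/2 - 29*s^2/2 - 13*s/6 + 11/2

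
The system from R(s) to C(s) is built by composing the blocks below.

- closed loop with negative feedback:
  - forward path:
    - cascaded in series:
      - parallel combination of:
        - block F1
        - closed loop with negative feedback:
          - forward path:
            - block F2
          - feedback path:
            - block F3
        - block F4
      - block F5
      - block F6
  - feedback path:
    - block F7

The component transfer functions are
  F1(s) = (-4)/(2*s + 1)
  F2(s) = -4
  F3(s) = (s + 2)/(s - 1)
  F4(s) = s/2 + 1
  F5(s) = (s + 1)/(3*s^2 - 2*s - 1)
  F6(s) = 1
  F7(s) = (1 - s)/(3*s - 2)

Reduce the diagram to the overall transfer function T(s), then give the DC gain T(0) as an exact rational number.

Step 1. apply the feedback formula to F2, F3 gives (4*s - 4)/(3*s + 9)
Step 2. combine F1, [F2/(1+F2*F3)], F4 in parallel gives (6*s^3 + 49*s^2 + 19*s - 62)/(12*s^2 + 42*s + 18)
Step 3. reduce the series chain (F1+[F2/(1+F2*F3)]+F4), F5, F6 gives (6*s^4 + 55*s^3 + 68*s^2 - 43*s - 62)/(36*s^4 + 102*s^3 - 42*s^2 - 78*s - 18)
Step 4. collapse the loop (((F1+[F2/(1+F2*F3)]+F4)*F5*F6) forward, F7 return) gives (18*s^5 + 153*s^4 + 94*s^3 - 265*s^2 - 100*s + 124)/(102*s^5 + 185*s^4 - 343*s^3 - 39*s^2 + 121*s - 26)
The step-4 result is T(s). Setting s = 0: T(0) = 124/(-26) = -62/13.

Therefore the answer is -62/13.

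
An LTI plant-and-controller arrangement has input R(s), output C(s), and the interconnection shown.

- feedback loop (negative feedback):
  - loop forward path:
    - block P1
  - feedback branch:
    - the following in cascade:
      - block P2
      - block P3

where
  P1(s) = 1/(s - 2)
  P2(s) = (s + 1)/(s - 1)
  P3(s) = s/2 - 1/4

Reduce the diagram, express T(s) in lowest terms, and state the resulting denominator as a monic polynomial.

(1) reduce the series chain P2, P3, giving (2*s^2 + s - 1)/(4*s - 4)
(2) reduce the feedback loop with forward P1 and return (P2*P3), giving (4*s - 4)/(6*s^2 - 11*s + 7)
No further cancellation is possible in the step-2 result, so that is T(s). Its denominator becomes monic after dividing by the leading coefficient 6.

Final answer: s^2 - 11*s/6 + 7/6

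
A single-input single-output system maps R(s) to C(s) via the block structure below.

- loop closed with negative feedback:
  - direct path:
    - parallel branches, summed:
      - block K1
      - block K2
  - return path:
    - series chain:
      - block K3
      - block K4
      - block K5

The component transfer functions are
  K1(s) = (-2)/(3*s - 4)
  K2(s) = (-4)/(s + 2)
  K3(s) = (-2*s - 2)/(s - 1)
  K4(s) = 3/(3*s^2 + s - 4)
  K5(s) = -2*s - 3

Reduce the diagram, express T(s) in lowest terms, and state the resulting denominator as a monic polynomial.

[1] reduce the parallel group K1, K2 -> (12 - 14*s)/(3*s^2 + 2*s - 8)
[2] combine K3, K4, K5 in series -> (12*s^2 + 30*s + 18)/(3*s^3 - 2*s^2 - 5*s + 4)
[3] feedback reduction of (K1+K2), (K3*K4*K5) -> (-42*s^4 + 64*s^3 + 46*s^2 - 116*s + 48)/(9*s^5 - 211*s^3 - 258*s^2 + 156*s + 184)
Step 3 gives the fully reduced T(s), with no common factor left to cancel. The denominator's leading coefficient is 9, so divide each of its coefficients by 9 to get the monic form.

Therefore the answer is s^5 - 211*s^3/9 - 86*s^2/3 + 52*s/3 + 184/9.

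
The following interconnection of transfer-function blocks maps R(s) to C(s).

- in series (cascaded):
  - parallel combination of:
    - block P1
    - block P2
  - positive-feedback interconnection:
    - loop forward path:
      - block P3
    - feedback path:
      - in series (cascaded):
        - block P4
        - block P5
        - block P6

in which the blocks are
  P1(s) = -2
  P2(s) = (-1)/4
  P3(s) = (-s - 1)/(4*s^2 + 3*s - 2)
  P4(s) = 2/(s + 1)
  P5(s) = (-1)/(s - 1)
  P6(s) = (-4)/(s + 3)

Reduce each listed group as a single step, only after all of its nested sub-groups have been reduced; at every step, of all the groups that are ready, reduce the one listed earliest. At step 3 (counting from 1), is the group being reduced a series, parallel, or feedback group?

The answer is feedback.

Reasoning:
1. add P1, P2 (parallel)
2. series reduction of P4, P5, P6
3. close the feedback loop around P3, (P4*P5*P6)
4. multiply (P1+P2), [P3/(1-P3*(P4*P5*P6))] (series)
Step 3 collapses a feedback group.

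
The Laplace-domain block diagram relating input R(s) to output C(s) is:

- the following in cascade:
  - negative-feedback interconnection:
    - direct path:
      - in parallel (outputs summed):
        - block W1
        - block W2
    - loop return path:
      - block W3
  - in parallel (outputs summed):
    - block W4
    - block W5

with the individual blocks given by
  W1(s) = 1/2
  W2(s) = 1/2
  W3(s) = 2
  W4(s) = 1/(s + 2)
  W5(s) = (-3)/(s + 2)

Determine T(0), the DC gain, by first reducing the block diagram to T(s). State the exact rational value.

The answer is -1/3.

Reasoning:
[1] sum the parallel branches W1, W2 -> 1
[2] reduce the feedback loop with forward (W1+W2) and return W3 -> 1/3
[3] parallel reduction of W4, W5 -> (-2)/(s + 2)
[4] combine [(W1+W2)/(1+(W1+W2)*W3)], (W4+W5) in series -> (-2)/(3*s + 6)
Evaluating the step-4 result (the overall T(s)) at s = 0 gives T(0) = -2/6 = -1/3.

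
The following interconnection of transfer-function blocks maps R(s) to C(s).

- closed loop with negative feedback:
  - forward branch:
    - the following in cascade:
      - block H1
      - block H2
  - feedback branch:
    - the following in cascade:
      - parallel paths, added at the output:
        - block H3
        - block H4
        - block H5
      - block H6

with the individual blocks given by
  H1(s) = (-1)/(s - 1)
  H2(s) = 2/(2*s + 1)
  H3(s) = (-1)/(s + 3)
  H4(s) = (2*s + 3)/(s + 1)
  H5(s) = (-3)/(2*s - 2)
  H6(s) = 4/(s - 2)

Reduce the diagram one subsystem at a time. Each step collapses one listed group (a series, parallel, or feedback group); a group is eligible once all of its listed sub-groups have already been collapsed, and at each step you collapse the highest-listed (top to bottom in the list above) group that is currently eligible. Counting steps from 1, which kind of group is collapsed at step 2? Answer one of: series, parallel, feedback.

Answer: parallel

Working:
Step 1 - series reduction of H1, H2
Step 2 - reduce the parallel group H3, H4, H5
Step 3 - reduce the series chain (H3+H4+H5), H6
Step 4 - feedback reduction of (H1*H2), ((H3+H4+H5)*H6)
Step 2 collapses a parallel group.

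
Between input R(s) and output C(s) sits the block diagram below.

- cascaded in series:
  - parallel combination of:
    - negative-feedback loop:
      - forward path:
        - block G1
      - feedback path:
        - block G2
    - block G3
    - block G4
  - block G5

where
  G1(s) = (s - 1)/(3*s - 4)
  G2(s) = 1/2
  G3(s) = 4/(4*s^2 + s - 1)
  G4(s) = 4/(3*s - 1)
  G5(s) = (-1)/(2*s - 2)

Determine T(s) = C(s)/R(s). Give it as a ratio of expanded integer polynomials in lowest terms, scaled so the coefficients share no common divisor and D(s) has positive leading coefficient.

(1) close the feedback loop around G1, G2 gives (2*s - 2)/(7*s - 9)
(2) parallel reduction of [G1/(1+G1*G2)], G3, G4 gives (24*s^4 + 86*s^3 - 38*s^2 - 190*s + 70)/(84*s^4 - 115*s^3 - 19*s^2 + 43*s - 9)
(3) reduce the series chain ([G1/(1+G1*G2)]+G3+G4), G5 - this is the overall T(s), already in the required normalized form

Final answer: (-12*s^4 - 43*s^3 + 19*s^2 + 95*s - 35)/(84*s^5 - 199*s^4 + 96*s^3 + 62*s^2 - 52*s + 9)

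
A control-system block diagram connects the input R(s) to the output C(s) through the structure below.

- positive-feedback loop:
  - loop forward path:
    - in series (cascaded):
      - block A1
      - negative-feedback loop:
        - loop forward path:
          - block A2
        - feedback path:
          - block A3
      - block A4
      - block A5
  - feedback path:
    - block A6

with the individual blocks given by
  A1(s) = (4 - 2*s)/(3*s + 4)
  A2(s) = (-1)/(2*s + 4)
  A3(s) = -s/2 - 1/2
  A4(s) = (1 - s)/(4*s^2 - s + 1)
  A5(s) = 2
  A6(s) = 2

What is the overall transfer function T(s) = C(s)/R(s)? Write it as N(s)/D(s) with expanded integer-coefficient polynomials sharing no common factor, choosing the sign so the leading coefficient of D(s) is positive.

The answer is (-8*s^2 + 24*s - 16)/(60*s^4 + 173*s^3 + 128*s^2 - 37*s + 68).

Reasoning:
Step 1 - close the feedback loop around A2, A3; result (-2)/(5*s + 9)
Step 2 - combine A1, [A2/(1+A2*A3)], A4, A5 in series; result (-8*s^2 + 24*s - 16)/(60*s^4 + 173*s^3 + 112*s^2 + 11*s + 36)
Step 3 - close the feedback loop around (A1*[A2/(1+A2*A3)]*A4*A5), A6; the result is T(s) itself (integer coefficients, no common factor, positive leading denominator coefficient)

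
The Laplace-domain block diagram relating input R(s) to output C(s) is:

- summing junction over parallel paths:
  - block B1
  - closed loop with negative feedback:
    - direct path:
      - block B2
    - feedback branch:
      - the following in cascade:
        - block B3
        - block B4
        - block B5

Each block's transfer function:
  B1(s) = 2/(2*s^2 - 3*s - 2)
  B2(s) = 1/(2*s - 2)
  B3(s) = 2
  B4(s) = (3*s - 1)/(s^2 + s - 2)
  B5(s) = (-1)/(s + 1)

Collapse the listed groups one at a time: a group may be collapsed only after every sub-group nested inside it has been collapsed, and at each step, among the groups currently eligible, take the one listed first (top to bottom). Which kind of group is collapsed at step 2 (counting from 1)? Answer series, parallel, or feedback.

Answer: feedback

Working:
Step 1 - cascade B3, B4, B5
Step 2 - reduce the feedback loop with forward B2 and return (B3*B4*B5)
Step 3 - reduce the parallel group B1, [B2/(1+B2*(B3*B4*B5))]
So the answer for step 2 is feedback.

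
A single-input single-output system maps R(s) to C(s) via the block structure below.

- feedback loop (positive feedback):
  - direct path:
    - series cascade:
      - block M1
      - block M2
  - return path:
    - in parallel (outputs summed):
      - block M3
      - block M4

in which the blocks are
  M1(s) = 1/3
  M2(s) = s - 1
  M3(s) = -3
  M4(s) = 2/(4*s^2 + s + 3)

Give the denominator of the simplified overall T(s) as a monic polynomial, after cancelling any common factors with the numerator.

(1) cascade M1, M2: s/3 - 1/3
(2) parallel reduction of M3, M4: (-12*s^2 - 3*s - 7)/(4*s^2 + s + 3)
(3) apply the feedback formula to (M1*M2), (M3+M4): (4*s^3 - 3*s^2 + 2*s - 3)/(12*s^3 + 3*s^2 + 7*s + 2)
The result of step 3 is T(s) in lowest terms. Its denominator has leading coefficient 12; dividing the denominator through by 12 makes it monic.

Answer: s^3 + s^2/4 + 7*s/12 + 1/6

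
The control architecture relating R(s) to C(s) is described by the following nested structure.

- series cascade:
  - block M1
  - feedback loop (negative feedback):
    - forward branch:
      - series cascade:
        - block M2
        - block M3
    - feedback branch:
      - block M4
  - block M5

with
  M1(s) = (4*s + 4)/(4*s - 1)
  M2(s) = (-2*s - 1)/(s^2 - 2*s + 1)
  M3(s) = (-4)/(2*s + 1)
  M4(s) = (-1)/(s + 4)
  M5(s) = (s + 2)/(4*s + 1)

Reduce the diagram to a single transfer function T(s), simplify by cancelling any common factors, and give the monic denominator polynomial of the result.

[1] combine M2, M3 in series gives 4/(s^2 - 2*s + 1)
[2] reduce the feedback loop with forward (M2*M3) and return M4 gives (4*s + 16)/(s^3 + 2*s^2 - 7*s)
[3] combine M1, [(M2*M3)/(1+(M2*M3)*M4)], M5 in series gives (16*s^3 + 112*s^2 + 224*s + 128)/(16*s^5 + 32*s^4 - 113*s^3 - 2*s^2 + 7*s)
T(s) is the step-3 result (common factors already cancelled). Leading coefficient of the denominator: 16. Divide through by 16 for the monic polynomial.

Hence the answer: s^5 + 2*s^4 - 113*s^3/16 - s^2/8 + 7*s/16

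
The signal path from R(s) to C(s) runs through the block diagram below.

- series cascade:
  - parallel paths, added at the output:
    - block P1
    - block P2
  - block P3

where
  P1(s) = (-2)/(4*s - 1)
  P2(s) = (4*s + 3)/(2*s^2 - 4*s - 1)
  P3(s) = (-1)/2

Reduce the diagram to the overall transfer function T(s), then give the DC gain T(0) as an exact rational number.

The answer is 1/2.

Reasoning:
Step 1 - reduce the parallel group P1, P2 = (12*s^2 + 16*s - 1)/(8*s^3 - 18*s^2 + 1)
Step 2 - reduce the series chain (P1+P2), P3 = (-12*s^2 - 16*s + 1)/(16*s^3 - 36*s^2 + 2)
Evaluating the step-2 result (the overall T(s)) at s = 0 gives T(0) = 1/2.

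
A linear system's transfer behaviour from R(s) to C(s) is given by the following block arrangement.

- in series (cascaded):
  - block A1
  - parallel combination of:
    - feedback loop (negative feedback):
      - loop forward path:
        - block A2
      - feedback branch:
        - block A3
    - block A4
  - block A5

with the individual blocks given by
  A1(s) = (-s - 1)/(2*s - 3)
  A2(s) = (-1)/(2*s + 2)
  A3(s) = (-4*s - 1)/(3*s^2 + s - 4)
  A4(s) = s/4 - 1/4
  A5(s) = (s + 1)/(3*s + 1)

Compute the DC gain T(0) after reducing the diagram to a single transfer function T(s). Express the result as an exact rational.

First reduce the diagram to T(s).

(1) collapse the loop (A2 forward, A3 return) -> (-3*s^2 - s + 4)/(6*s^3 + 8*s^2 - 2*s - 7)
(2) combine [A2/(1+A2*A3)], A4 in parallel -> (6*s^4 + 2*s^3 - 22*s^2 - 9*s + 23)/(24*s^3 + 32*s^2 - 8*s - 28)
(3) combine A1, ([A2/(1+A2*A3)]+A4), A5 in series -> (-6*s^6 - 14*s^5 + 12*s^4 + 51*s^3 + 17*s^2 - 37*s - 23)/(144*s^5 + 24*s^4 - 344*s^3 - 208*s^2 + 220*s + 84)
DC gain: substitute s = 0 into T(s) from step 3: T(0) = -23/84.

Answer: -23/84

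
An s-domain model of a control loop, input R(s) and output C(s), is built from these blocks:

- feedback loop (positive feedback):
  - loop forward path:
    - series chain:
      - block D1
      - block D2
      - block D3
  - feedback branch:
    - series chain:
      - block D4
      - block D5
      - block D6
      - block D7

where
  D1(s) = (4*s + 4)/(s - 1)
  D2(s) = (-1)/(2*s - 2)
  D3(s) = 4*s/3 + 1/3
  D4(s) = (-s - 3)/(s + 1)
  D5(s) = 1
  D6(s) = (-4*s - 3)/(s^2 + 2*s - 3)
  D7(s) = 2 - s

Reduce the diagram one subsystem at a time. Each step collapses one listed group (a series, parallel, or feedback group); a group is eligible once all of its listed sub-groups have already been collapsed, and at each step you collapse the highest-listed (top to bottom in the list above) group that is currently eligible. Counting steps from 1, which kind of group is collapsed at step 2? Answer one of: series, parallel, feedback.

Answer: series

Working:
1. cascade D1, D2, D3
2. multiply D4, D5, D6, D7 (series)
3. close the feedback loop around (D1*D2*D3), (D4*D5*D6*D7)
So the answer for step 2 is series.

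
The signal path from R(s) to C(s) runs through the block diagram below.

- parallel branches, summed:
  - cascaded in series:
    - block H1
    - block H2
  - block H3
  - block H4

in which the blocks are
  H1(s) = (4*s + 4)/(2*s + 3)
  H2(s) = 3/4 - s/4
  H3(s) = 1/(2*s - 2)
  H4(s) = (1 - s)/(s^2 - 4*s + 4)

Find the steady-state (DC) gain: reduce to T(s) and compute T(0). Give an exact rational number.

The answer is 3/4.

Reasoning:
1. cascade H1, H2 -> (-s^2 + 2*s + 3)/(2*s + 3)
2. combine (H1*H2), H3, H4 in parallel -> (-2*s^5 + 14*s^4 - 32*s^3 + 7*s^2 + 36*s - 18)/(4*s^4 - 14*s^3 + 2*s^2 + 32*s - 24)
Evaluating the step-2 result (the overall T(s)) at s = 0 gives T(0) = -18/(-24) = 3/4.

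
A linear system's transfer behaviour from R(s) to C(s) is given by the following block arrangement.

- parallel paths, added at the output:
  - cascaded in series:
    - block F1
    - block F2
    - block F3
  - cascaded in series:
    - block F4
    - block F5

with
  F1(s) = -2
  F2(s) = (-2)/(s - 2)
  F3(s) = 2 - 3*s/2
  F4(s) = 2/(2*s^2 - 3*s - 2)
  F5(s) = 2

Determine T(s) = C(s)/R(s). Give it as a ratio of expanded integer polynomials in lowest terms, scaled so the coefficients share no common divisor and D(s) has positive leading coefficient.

Answer: (-12*s^2 + 10*s + 12)/(2*s^2 - 3*s - 2)

Working:
Step 1. series reduction of F1, F2, F3 gives (8 - 6*s)/(s - 2)
Step 2. cascade F4, F5 gives 4/(2*s^2 - 3*s - 2)
Step 3. combine (F1*F2*F3), (F4*F5) in parallel, which is the overall transfer function T(s) = C(s)/R(s) in lowest terms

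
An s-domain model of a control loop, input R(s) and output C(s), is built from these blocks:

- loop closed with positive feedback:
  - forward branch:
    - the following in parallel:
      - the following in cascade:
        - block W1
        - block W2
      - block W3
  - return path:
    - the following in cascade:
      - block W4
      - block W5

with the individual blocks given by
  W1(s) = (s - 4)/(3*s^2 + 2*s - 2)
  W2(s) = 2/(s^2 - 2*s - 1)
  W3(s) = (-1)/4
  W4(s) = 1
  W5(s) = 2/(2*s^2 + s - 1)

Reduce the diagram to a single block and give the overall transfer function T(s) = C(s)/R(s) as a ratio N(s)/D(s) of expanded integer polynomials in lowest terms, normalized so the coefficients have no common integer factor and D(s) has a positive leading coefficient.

Reducing step by step:

[1] cascade W1, W2, giving (2*s - 8)/(3*s^4 - 4*s^3 - 9*s^2 + 2*s + 2)
[2] parallel reduction of (W1*W2), W3, giving (-3*s^4 + 4*s^3 + 9*s^2 + 6*s - 34)/(12*s^4 - 16*s^3 - 36*s^2 + 8*s + 8)
[3] cascade W4, W5, giving 2/(2*s^2 + s - 1)
[4] feedback reduction of ((W1*W2)+W3), (W4*W5), which is the overall transfer function T(s) = C(s)/R(s) in lowest terms

Answer: (-6*s^6 + 5*s^5 + 25*s^4 + 17*s^3 - 71*s^2 - 40*s + 34)/(24*s^6 - 20*s^5 - 94*s^4 - 12*s^3 + 42*s^2 - 12*s + 60)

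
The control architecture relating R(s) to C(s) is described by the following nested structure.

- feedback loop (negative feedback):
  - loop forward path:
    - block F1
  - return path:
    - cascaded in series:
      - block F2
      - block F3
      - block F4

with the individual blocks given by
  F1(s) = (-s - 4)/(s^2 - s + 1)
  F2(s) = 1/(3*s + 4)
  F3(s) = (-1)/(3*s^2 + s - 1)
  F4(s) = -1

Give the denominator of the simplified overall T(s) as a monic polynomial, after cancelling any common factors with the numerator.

(1) combine F2, F3, F4 in series, giving 1/(9*s^3 + 15*s^2 + s - 4)
(2) collapse the loop (F1 forward, (F2*F3*F4) return), giving (-9*s^4 - 51*s^3 - 61*s^2 + 16)/(9*s^5 + 6*s^4 - 5*s^3 + 10*s^2 + 4*s - 8)
Step 2 gives the fully reduced T(s), with no common factor left to cancel. The denominator's leading coefficient is 9, so divide each of its coefficients by 9 to get the monic form.

Final answer: s^5 + 2*s^4/3 - 5*s^3/9 + 10*s^2/9 + 4*s/9 - 8/9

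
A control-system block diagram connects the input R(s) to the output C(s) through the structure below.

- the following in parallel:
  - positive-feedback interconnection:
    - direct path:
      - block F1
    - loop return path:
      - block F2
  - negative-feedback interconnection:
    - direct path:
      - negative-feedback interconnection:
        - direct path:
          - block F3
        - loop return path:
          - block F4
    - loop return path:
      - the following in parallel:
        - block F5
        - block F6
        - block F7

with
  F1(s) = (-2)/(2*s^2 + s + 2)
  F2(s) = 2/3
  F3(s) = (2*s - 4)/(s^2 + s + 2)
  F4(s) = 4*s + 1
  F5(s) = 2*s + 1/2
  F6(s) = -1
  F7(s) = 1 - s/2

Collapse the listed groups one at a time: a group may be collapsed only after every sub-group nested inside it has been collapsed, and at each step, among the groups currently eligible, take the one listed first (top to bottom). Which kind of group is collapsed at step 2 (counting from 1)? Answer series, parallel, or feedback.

(1) feedback reduction of F1, F2
(2) collapse the loop (F3 forward, F4 return)
(3) sum the parallel branches F5, F6, F7
(4) apply the feedback formula to [F3/(1+F3*F4)], (F5+F6+F7)
(5) sum the parallel branches [F1/(1-F1*F2)], [[F3/(1+F3*F4)]/(1+[F3/(1+F3*F4)]*(F5+F6+F7))]
So the answer for step 2 is feedback.

Answer: feedback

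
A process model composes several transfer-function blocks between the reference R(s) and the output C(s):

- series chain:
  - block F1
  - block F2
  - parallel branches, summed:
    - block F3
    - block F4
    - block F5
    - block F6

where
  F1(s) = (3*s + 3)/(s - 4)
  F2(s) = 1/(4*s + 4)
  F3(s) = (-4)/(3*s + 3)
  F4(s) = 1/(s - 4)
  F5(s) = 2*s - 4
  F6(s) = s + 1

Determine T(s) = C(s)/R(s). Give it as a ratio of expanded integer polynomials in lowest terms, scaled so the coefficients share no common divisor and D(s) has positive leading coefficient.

First reduce the diagram to T(s).

Step 1: combine F3, F4, F5, F6 in parallel gives (9*s^3 - 36*s^2 - 10*s + 55)/(3*s^2 - 9*s - 12)
Step 2: cascade F1, F2, (F3+F4+F5+F6); the result is T(s) itself (integer coefficients, no common factor, positive leading denominator coefficient)

Answer: (9*s^3 - 36*s^2 - 10*s + 55)/(4*s^3 - 28*s^2 + 32*s + 64)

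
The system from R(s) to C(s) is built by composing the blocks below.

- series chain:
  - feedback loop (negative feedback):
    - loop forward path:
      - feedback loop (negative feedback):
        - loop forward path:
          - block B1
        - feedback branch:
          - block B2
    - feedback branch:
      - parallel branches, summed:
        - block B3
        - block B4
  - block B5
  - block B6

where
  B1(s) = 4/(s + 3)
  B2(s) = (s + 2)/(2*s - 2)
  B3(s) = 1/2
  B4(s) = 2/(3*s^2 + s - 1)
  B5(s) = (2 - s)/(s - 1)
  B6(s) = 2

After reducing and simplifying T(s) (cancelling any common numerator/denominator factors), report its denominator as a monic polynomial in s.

1. feedback reduction of B1, B2; result (4*s - 4)/(s^2 + 4*s + 1)
2. add B3, B4 (parallel); result (3*s^2 + s + 3)/(6*s^2 + 2*s - 2)
3. apply the feedback formula to [B1/(1+B1*B2)], (B3+B4); result (12*s^3 - 8*s^2 - 8*s + 4)/(3*s^4 + 19*s^3 + 2*s^2 + s - 7)
4. reduce the series chain [[B1/(1+B1*B2)]/(1+[B1/(1+B1*B2)]*(B3+B4))], B5, B6; result (-24*s^3 + 40*s^2 + 24*s - 16)/(3*s^4 + 19*s^3 + 2*s^2 + s - 7)
Step 4 gives the fully reduced T(s), with no common factor left to cancel. The denominator's leading coefficient is 3, so divide each of its coefficients by 3 to get the monic form.

Answer: s^4 + 19*s^3/3 + 2*s^2/3 + s/3 - 7/3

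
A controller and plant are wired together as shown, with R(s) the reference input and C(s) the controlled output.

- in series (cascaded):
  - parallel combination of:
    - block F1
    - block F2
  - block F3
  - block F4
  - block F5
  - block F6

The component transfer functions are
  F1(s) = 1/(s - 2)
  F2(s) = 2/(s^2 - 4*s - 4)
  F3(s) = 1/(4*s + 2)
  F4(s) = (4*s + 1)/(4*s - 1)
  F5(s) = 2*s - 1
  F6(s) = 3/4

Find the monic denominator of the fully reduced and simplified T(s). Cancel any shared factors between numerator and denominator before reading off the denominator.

The answer is s^5 - 23*s^4/4 + 19*s^3/8 + 39*s^2/4 + 3*s/2 - 1.

Reasoning:
[1] add F1, F2 (parallel) gives (s^2 - 2*s - 8)/(s^3 - 6*s^2 + 4*s + 8)
[2] cascade (F1+F2), F3, F4, F5, F6 gives (24*s^4 - 54*s^3 - 183*s^2 + 54*s + 24)/(64*s^5 - 368*s^4 + 152*s^3 + 624*s^2 + 96*s - 64)
No further cancellation is possible in the step-2 result, so that is T(s). Its denominator becomes monic after dividing by the leading coefficient 64.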